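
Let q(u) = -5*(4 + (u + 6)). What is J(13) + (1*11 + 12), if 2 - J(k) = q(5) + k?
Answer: 87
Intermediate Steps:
q(u) = -50 - 5*u (q(u) = -5*(4 + (6 + u)) = -5*(10 + u) = -50 - 5*u)
J(k) = 77 - k (J(k) = 2 - ((-50 - 5*5) + k) = 2 - ((-50 - 25) + k) = 2 - (-75 + k) = 2 + (75 - k) = 77 - k)
J(13) + (1*11 + 12) = (77 - 1*13) + (1*11 + 12) = (77 - 13) + (11 + 12) = 64 + 23 = 87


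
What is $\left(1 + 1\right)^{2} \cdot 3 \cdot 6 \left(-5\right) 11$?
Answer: $-3960$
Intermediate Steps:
$\left(1 + 1\right)^{2} \cdot 3 \cdot 6 \left(-5\right) 11 = 2^{2} \cdot 18 \left(-5\right) 11 = 4 \left(-90\right) 11 = \left(-360\right) 11 = -3960$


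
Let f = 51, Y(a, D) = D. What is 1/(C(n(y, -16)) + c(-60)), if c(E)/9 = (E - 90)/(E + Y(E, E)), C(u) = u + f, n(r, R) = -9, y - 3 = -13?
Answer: 4/213 ≈ 0.018779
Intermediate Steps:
y = -10 (y = 3 - 13 = -10)
C(u) = 51 + u (C(u) = u + 51 = 51 + u)
c(E) = 9*(-90 + E)/(2*E) (c(E) = 9*((E - 90)/(E + E)) = 9*((-90 + E)/((2*E))) = 9*((-90 + E)*(1/(2*E))) = 9*((-90 + E)/(2*E)) = 9*(-90 + E)/(2*E))
1/(C(n(y, -16)) + c(-60)) = 1/((51 - 9) + (9/2 - 405/(-60))) = 1/(42 + (9/2 - 405*(-1/60))) = 1/(42 + (9/2 + 27/4)) = 1/(42 + 45/4) = 1/(213/4) = 4/213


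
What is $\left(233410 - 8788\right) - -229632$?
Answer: $454254$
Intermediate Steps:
$\left(233410 - 8788\right) - -229632 = 224622 + 229632 = 454254$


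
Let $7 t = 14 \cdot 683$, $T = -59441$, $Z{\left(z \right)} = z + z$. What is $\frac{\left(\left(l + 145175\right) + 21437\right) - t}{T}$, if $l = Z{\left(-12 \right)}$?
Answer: $- \frac{165222}{59441} \approx -2.7796$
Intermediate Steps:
$Z{\left(z \right)} = 2 z$
$l = -24$ ($l = 2 \left(-12\right) = -24$)
$t = 1366$ ($t = \frac{14 \cdot 683}{7} = \frac{1}{7} \cdot 9562 = 1366$)
$\frac{\left(\left(l + 145175\right) + 21437\right) - t}{T} = \frac{\left(\left(-24 + 145175\right) + 21437\right) - 1366}{-59441} = \left(\left(145151 + 21437\right) - 1366\right) \left(- \frac{1}{59441}\right) = \left(166588 - 1366\right) \left(- \frac{1}{59441}\right) = 165222 \left(- \frac{1}{59441}\right) = - \frac{165222}{59441}$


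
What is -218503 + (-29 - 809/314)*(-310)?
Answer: -32768146/157 ≈ -2.0871e+5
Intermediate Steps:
-218503 + (-29 - 809/314)*(-310) = -218503 - 9915/314*(-310) = -218503 + 1536825/157 = -32768146/157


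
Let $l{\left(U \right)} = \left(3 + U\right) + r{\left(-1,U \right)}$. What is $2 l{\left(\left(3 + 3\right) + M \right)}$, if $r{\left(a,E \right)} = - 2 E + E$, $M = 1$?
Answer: $6$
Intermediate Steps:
$r{\left(a,E \right)} = - E$
$l{\left(U \right)} = 3$ ($l{\left(U \right)} = \left(3 + U\right) - U = 3$)
$2 l{\left(\left(3 + 3\right) + M \right)} = 2 \cdot 3 = 6$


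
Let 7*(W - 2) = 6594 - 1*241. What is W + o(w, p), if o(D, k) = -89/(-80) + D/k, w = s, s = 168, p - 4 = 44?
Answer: 511943/560 ≈ 914.18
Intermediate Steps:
p = 48 (p = 4 + 44 = 48)
w = 168
o(D, k) = 89/80 + D/k (o(D, k) = -89*(-1/80) + D/k = 89/80 + D/k)
W = 6367/7 (W = 2 + (6594 - 1*241)/7 = 2 + (6594 - 241)/7 = 2 + (⅐)*6353 = 2 + 6353/7 = 6367/7 ≈ 909.57)
W + o(w, p) = 6367/7 + (89/80 + 168/48) = 6367/7 + (89/80 + 168*(1/48)) = 6367/7 + (89/80 + 7/2) = 6367/7 + 369/80 = 511943/560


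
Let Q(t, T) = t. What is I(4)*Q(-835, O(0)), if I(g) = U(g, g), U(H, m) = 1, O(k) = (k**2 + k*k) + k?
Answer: -835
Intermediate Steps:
O(k) = k + 2*k**2 (O(k) = (k**2 + k**2) + k = 2*k**2 + k = k + 2*k**2)
I(g) = 1
I(4)*Q(-835, O(0)) = 1*(-835) = -835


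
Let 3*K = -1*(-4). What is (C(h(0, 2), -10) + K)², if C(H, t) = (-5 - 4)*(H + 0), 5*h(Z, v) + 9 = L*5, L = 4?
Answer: 76729/225 ≈ 341.02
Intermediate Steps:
h(Z, v) = 11/5 (h(Z, v) = -9/5 + (4*5)/5 = -9/5 + (⅕)*20 = -9/5 + 4 = 11/5)
C(H, t) = -9*H
K = 4/3 (K = (-1*(-4))/3 = (⅓)*4 = 4/3 ≈ 1.3333)
(C(h(0, 2), -10) + K)² = (-9*11/5 + 4/3)² = (-99/5 + 4/3)² = (-277/15)² = 76729/225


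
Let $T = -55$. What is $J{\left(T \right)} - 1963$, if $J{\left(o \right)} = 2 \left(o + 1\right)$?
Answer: $-2071$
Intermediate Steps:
$J{\left(o \right)} = 2 + 2 o$ ($J{\left(o \right)} = 2 \left(1 + o\right) = 2 + 2 o$)
$J{\left(T \right)} - 1963 = \left(2 + 2 \left(-55\right)\right) - 1963 = \left(2 - 110\right) - 1963 = -108 - 1963 = -2071$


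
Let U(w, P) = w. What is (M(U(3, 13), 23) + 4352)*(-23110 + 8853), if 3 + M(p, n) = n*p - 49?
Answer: -62288833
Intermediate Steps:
M(p, n) = -52 + n*p (M(p, n) = -3 + (n*p - 49) = -3 + (-49 + n*p) = -52 + n*p)
(M(U(3, 13), 23) + 4352)*(-23110 + 8853) = ((-52 + 23*3) + 4352)*(-23110 + 8853) = ((-52 + 69) + 4352)*(-14257) = (17 + 4352)*(-14257) = 4369*(-14257) = -62288833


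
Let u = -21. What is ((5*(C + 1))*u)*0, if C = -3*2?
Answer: 0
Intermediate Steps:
C = -6
((5*(C + 1))*u)*0 = ((5*(-6 + 1))*(-21))*0 = ((5*(-5))*(-21))*0 = -25*(-21)*0 = 525*0 = 0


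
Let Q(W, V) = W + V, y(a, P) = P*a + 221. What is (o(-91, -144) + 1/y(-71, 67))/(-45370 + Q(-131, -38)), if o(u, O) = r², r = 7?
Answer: -222263/206564904 ≈ -0.0010760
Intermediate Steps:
y(a, P) = 221 + P*a
o(u, O) = 49 (o(u, O) = 7² = 49)
Q(W, V) = V + W
(o(-91, -144) + 1/y(-71, 67))/(-45370 + Q(-131, -38)) = (49 + 1/(221 + 67*(-71)))/(-45370 + (-38 - 131)) = (49 + 1/(221 - 4757))/(-45370 - 169) = (49 + 1/(-4536))/(-45539) = (49 - 1/4536)*(-1/45539) = (222263/4536)*(-1/45539) = -222263/206564904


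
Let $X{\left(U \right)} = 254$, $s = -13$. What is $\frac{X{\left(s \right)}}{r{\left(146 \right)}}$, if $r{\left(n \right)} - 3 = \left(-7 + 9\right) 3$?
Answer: $\frac{254}{9} \approx 28.222$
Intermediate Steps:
$r{\left(n \right)} = 9$ ($r{\left(n \right)} = 3 + \left(-7 + 9\right) 3 = 3 + 2 \cdot 3 = 3 + 6 = 9$)
$\frac{X{\left(s \right)}}{r{\left(146 \right)}} = \frac{254}{9}$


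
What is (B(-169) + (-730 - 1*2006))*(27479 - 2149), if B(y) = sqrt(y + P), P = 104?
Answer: -69302880 + 25330*I*sqrt(65) ≈ -6.9303e+7 + 2.0422e+5*I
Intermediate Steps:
B(y) = sqrt(104 + y) (B(y) = sqrt(y + 104) = sqrt(104 + y))
(B(-169) + (-730 - 1*2006))*(27479 - 2149) = (sqrt(104 - 169) + (-730 - 1*2006))*(27479 - 2149) = (sqrt(-65) + (-730 - 2006))*25330 = (I*sqrt(65) - 2736)*25330 = (-2736 + I*sqrt(65))*25330 = -69302880 + 25330*I*sqrt(65)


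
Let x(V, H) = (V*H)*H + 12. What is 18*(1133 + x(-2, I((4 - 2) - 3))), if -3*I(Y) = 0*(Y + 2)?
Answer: 20610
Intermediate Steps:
I(Y) = 0 (I(Y) = -0*(Y + 2) = -0*(2 + Y) = -1/3*0 = 0)
x(V, H) = 12 + V*H**2 (x(V, H) = (H*V)*H + 12 = V*H**2 + 12 = 12 + V*H**2)
18*(1133 + x(-2, I((4 - 2) - 3))) = 18*(1133 + (12 - 2*0**2)) = 18*(1133 + (12 - 2*0)) = 18*(1133 + (12 + 0)) = 18*(1133 + 12) = 18*1145 = 20610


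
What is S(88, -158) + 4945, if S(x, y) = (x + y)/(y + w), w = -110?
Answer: 662665/134 ≈ 4945.3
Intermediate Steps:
S(x, y) = (x + y)/(-110 + y) (S(x, y) = (x + y)/(y - 110) = (x + y)/(-110 + y))
S(88, -158) + 4945 = (88 - 158)/(-110 - 158) + 4945 = -70/(-268) + 4945 = -1/268*(-70) + 4945 = 35/134 + 4945 = 662665/134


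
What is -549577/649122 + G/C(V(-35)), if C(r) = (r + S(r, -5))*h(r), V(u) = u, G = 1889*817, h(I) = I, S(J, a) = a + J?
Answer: 333451927187/567981750 ≈ 587.08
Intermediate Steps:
S(J, a) = J + a
G = 1543313
C(r) = r*(-5 + 2*r) (C(r) = (r + (r - 5))*r = (r + (-5 + r))*r = (-5 + 2*r)*r = r*(-5 + 2*r))
-549577/649122 + G/C(V(-35)) = -549577/649122 + 1543313/((-35*(-5 + 2*(-35)))) = -549577*1/649122 + 1543313/((-35*(-5 - 70))) = -549577/649122 + 1543313/((-35*(-75))) = -549577/649122 + 1543313/2625 = 333451927187/567981750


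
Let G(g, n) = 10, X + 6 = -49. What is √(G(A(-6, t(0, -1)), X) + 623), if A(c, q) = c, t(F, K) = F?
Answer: √633 ≈ 25.159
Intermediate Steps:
X = -55 (X = -6 - 49 = -55)
√(G(A(-6, t(0, -1)), X) + 623) = √(10 + 623) = √633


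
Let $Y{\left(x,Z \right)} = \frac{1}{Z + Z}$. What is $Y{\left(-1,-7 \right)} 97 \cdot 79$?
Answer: $- \frac{7663}{14} \approx -547.36$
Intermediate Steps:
$Y{\left(x,Z \right)} = \frac{1}{2 Z}$
$Y{\left(-1,-7 \right)} 97 \cdot 79 = \frac{1}{2 \left(-7\right)} 97 \cdot 79 = \frac{1}{2} \left(- \frac{1}{7}\right) 97 \cdot 79 = \left(- \frac{1}{14}\right) 97 \cdot 79 = \left(- \frac{97}{14}\right) 79 = - \frac{7663}{14}$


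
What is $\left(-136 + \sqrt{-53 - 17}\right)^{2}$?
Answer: $\left(136 - i \sqrt{70}\right)^{2} \approx 18426.0 - 2275.7 i$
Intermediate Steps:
$\left(-136 + \sqrt{-53 - 17}\right)^{2} = \left(-136 + \sqrt{-70}\right)^{2} = \left(-136 + i \sqrt{70}\right)^{2}$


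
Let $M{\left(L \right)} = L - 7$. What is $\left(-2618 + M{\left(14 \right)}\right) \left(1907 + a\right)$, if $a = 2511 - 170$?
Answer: $-11091528$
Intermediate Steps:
$a = 2341$
$M{\left(L \right)} = -7 + L$
$\left(-2618 + M{\left(14 \right)}\right) \left(1907 + a\right) = \left(-2618 + \left(-7 + 14\right)\right) \left(1907 + 2341\right) = \left(-2618 + 7\right) 4248 = \left(-2611\right) 4248 = -11091528$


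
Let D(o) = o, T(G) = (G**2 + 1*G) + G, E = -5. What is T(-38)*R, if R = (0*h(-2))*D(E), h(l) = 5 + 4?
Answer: 0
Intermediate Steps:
T(G) = G**2 + 2*G (T(G) = (G**2 + G) + G = (G + G**2) + G = G**2 + 2*G)
h(l) = 9
R = 0 (R = (0*9)*(-5) = 0*(-5) = 0)
T(-38)*R = -38*(2 - 38)*0 = -38*(-36)*0 = 1368*0 = 0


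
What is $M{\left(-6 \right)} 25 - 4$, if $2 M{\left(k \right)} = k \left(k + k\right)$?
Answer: $896$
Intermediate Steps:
$M{\left(k \right)} = k^{2}$ ($M{\left(k \right)} = \frac{k \left(k + k\right)}{2} = \frac{k 2 k}{2} = \frac{2 k^{2}}{2} = k^{2}$)
$M{\left(-6 \right)} 25 - 4 = \left(-6\right)^{2} \cdot 25 - 4 = 36 \cdot 25 - 4 = 900 - 4 = 896$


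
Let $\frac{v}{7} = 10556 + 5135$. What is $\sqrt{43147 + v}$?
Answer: $2 \sqrt{38246} \approx 391.13$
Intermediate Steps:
$v = 109837$ ($v = 7 \left(10556 + 5135\right) = 7 \cdot 15691 = 109837$)
$\sqrt{43147 + v} = \sqrt{43147 + 109837} = \sqrt{152984} = 2 \sqrt{38246}$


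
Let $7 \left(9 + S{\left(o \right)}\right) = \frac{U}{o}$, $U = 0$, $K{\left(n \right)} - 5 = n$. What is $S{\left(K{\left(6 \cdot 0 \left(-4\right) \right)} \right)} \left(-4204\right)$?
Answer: $37836$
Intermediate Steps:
$K{\left(n \right)} = 5 + n$
$S{\left(o \right)} = -9$ ($S{\left(o \right)} = -9 + \frac{0 \frac{1}{o}}{7} = -9 + \frac{1}{7} \cdot 0 = -9 + 0 = -9$)
$S{\left(K{\left(6 \cdot 0 \left(-4\right) \right)} \right)} \left(-4204\right) = \left(-9\right) \left(-4204\right) = 37836$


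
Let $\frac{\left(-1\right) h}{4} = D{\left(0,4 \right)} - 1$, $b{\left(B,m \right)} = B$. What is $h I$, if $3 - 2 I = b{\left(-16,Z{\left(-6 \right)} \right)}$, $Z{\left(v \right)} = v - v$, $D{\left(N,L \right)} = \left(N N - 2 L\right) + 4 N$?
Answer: $342$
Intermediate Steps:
$D{\left(N,L \right)} = N^{2} - 2 L + 4 N$ ($D{\left(N,L \right)} = \left(N^{2} - 2 L\right) + 4 N = N^{2} - 2 L + 4 N$)
$Z{\left(v \right)} = 0$
$I = \frac{19}{2}$ ($I = \frac{3}{2} - -8 = \frac{3}{2} + 8 = \frac{19}{2} \approx 9.5$)
$h = 36$ ($h = - 4 \left(\left(0^{2} - 8 + 4 \cdot 0\right) - 1\right) = - 4 \left(\left(0 - 8 + 0\right) - 1\right) = - 4 \left(-8 - 1\right) = \left(-4\right) \left(-9\right) = 36$)
$h I = 36 \cdot \frac{19}{2} = 342$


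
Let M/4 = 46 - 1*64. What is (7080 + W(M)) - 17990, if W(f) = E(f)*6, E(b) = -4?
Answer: -10934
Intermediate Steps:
M = -72 (M = 4*(46 - 1*64) = 4*(46 - 64) = 4*(-18) = -72)
W(f) = -24 (W(f) = -4*6 = -24)
(7080 + W(M)) - 17990 = (7080 - 24) - 17990 = 7056 - 17990 = -10934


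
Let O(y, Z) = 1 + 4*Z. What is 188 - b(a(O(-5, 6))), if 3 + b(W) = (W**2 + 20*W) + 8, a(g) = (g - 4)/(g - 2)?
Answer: 86706/529 ≈ 163.91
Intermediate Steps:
a(g) = (-4 + g)/(-2 + g)
b(W) = 5 + W**2 + 20*W (b(W) = -3 + ((W**2 + 20*W) + 8) = -3 + (8 + W**2 + 20*W) = 5 + W**2 + 20*W)
188 - b(a(O(-5, 6))) = 188 - (5 + ((-4 + (1 + 4*6))/(-2 + (1 + 4*6)))**2 + 20*((-4 + (1 + 4*6))/(-2 + (1 + 4*6)))) = 188 - (5 + ((-4 + (1 + 24))/(-2 + (1 + 24)))**2 + 20*((-4 + (1 + 24))/(-2 + (1 + 24)))) = 188 - (5 + ((-4 + 25)/(-2 + 25))**2 + 20*((-4 + 25)/(-2 + 25))) = 188 - (5 + (21/23)**2 + 20*(21/23)) = 188 - (5 + 441/529 + 420/23) = 188 - 1*12746/529 = 188 - 12746/529 = 86706/529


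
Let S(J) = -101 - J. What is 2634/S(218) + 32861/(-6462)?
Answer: -27503567/2061378 ≈ -13.342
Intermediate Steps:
2634/S(218) + 32861/(-6462) = 2634/(-101 - 1*218) + 32861/(-6462) = 2634/(-101 - 218) + 32861*(-1/6462) = 2634/(-319) - 32861/6462 = 2634*(-1/319) - 32861/6462 = -2634/319 - 32861/6462 = -27503567/2061378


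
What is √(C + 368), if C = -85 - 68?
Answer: √215 ≈ 14.663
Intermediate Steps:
C = -153
√(C + 368) = √(-153 + 368) = √215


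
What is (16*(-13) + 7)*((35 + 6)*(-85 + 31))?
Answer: 445014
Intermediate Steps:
(16*(-13) + 7)*((35 + 6)*(-85 + 31)) = (-208 + 7)*(41*(-54)) = -201*(-2214) = 445014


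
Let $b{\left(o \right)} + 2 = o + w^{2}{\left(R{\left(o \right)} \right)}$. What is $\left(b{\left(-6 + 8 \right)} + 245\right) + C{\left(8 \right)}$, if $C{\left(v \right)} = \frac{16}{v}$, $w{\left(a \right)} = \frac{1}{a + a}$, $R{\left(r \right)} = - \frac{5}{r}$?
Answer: $\frac{6176}{25} \approx 247.04$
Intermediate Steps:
$w{\left(a \right)} = \frac{1}{2 a}$
$b{\left(o \right)} = -2 + o + \frac{o^{2}}{100}$ ($b{\left(o \right)} = -2 + \left(o + \left(\frac{1}{2 \left(- \frac{5}{o}\right)}\right)^{2}\right) = -2 + \left(o + \left(\frac{\left(- \frac{1}{5}\right) o}{2}\right)^{2}\right) = -2 + \left(o + \left(- \frac{o}{10}\right)^{2}\right) = -2 + \left(o + \frac{o^{2}}{100}\right) = -2 + o + \frac{o^{2}}{100}$)
$\left(b{\left(-6 + 8 \right)} + 245\right) + C{\left(8 \right)} = \left(\left(-2 + \left(-6 + 8\right) + \frac{\left(-6 + 8\right)^{2}}{100}\right) + 245\right) + \frac{16}{8} = \left(\left(-2 + 2 + \frac{2^{2}}{100}\right) + 245\right) + 16 \cdot \frac{1}{8} = \left(\left(-2 + 2 + \frac{1}{100} \cdot 4\right) + 245\right) + 2 = \left(\left(-2 + 2 + \frac{1}{25}\right) + 245\right) + 2 = \left(\frac{1}{25} + 245\right) + 2 = \frac{6126}{25} + 2 = \frac{6176}{25}$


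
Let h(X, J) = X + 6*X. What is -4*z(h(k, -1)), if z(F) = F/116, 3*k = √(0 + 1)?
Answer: -7/87 ≈ -0.080460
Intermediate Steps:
k = ⅓ (k = √(0 + 1)/3 = √1/3 = (⅓)*1 = ⅓ ≈ 0.33333)
h(X, J) = 7*X
z(F) = F/116 (z(F) = F*(1/116) = F/116)
-4*z(h(k, -1)) = -7*(⅓)/29 = -7/(29*3) = -4*7/348 = -7/87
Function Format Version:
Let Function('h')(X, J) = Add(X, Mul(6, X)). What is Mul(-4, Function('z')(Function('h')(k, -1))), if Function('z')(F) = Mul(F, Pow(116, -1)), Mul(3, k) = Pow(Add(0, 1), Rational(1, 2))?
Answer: Rational(-7, 87) ≈ -0.080460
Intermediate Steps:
k = Rational(1, 3) (k = Mul(Rational(1, 3), Pow(Add(0, 1), Rational(1, 2))) = Mul(Rational(1, 3), Pow(1, Rational(1, 2))) = Mul(Rational(1, 3), 1) = Rational(1, 3) ≈ 0.33333)
Function('h')(X, J) = Mul(7, X)
Function('z')(F) = Mul(Rational(1, 116), F) (Function('z')(F) = Mul(F, Rational(1, 116)) = Mul(Rational(1, 116), F))
Mul(-4, Function('z')(Function('h')(k, -1))) = Mul(-4, Mul(Rational(1, 116), Mul(7, Rational(1, 3)))) = Mul(-4, Mul(Rational(1, 116), Rational(7, 3))) = Mul(-4, Rational(7, 348)) = Rational(-7, 87)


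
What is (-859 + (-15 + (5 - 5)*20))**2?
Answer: 763876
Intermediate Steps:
(-859 + (-15 + (5 - 5)*20))**2 = (-859 + (-15 + 0*20))**2 = (-859 + (-15 + 0))**2 = (-859 - 15)**2 = (-874)**2 = 763876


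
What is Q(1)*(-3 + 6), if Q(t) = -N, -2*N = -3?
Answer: -9/2 ≈ -4.5000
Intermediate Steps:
N = 3/2 (N = -1/2*(-3) = 3/2 ≈ 1.5000)
Q(t) = -3/2 (Q(t) = -1*3/2 = -3/2)
Q(1)*(-3 + 6) = -3*(-3 + 6)/2 = -3/2*3 = -9/2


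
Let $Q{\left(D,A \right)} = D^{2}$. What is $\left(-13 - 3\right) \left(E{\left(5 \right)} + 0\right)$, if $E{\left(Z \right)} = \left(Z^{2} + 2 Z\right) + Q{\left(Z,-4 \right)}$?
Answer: $-960$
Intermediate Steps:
$E{\left(Z \right)} = 2 Z + 2 Z^{2}$ ($E{\left(Z \right)} = \left(Z^{2} + 2 Z\right) + Z^{2} = 2 Z + 2 Z^{2}$)
$\left(-13 - 3\right) \left(E{\left(5 \right)} + 0\right) = \left(-13 - 3\right) \left(2 \cdot 5 \left(1 + 5\right) + 0\right) = - 16 \left(2 \cdot 5 \cdot 6 + 0\right) = - 16 \left(60 + 0\right) = \left(-16\right) 60 = -960$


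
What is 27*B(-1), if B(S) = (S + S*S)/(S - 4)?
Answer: 0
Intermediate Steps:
B(S) = (S + S²)/(-4 + S)
27*B(-1) = 27*(-(1 - 1)/(-4 - 1)) = 27*(-1*0/(-5)) = 27*(-1*(-⅕)*0) = 27*0 = 0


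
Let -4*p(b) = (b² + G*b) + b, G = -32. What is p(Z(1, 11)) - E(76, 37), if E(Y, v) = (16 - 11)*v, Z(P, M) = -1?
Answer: -193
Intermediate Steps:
p(b) = -b²/4 + 31*b/4 (p(b) = -((b² - 32*b) + b)/4 = -(b² - 31*b)/4 = -b²/4 + 31*b/4)
E(Y, v) = 5*v
p(Z(1, 11)) - E(76, 37) = (¼)*(-1)*(31 - 1*(-1)) - 5*37 = (¼)*(-1)*(31 + 1) - 1*185 = (¼)*(-1)*32 - 185 = -8 - 185 = -193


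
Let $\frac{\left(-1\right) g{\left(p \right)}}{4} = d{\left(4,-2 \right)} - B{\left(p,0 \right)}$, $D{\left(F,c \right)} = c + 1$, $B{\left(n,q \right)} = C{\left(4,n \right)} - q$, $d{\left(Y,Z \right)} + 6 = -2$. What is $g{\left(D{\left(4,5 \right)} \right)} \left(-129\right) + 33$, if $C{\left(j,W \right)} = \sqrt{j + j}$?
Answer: $-4095 - 1032 \sqrt{2} \approx -5554.5$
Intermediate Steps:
$C{\left(j,W \right)} = \sqrt{2} \sqrt{j}$ ($C{\left(j,W \right)} = \sqrt{2 j} = \sqrt{2} \sqrt{j}$)
$d{\left(Y,Z \right)} = -8$ ($d{\left(Y,Z \right)} = -6 - 2 = -8$)
$B{\left(n,q \right)} = - q + 2 \sqrt{2}$ ($B{\left(n,q \right)} = \sqrt{2} \sqrt{4} - q = \sqrt{2} \cdot 2 - q = 2 \sqrt{2} - q = - q + 2 \sqrt{2}$)
$D{\left(F,c \right)} = 1 + c$
$g{\left(p \right)} = 32 + 8 \sqrt{2}$ ($g{\left(p \right)} = - 4 \left(-8 - \left(\left(-1\right) 0 + 2 \sqrt{2}\right)\right) = - 4 \left(-8 - \left(0 + 2 \sqrt{2}\right)\right) = - 4 \left(-8 - 2 \sqrt{2}\right) = 32 + 8 \sqrt{2}$)
$g{\left(D{\left(4,5 \right)} \right)} \left(-129\right) + 33 = \left(32 + 8 \sqrt{2}\right) \left(-129\right) + 33 = \left(-4128 - 1032 \sqrt{2}\right) + 33 = -4095 - 1032 \sqrt{2}$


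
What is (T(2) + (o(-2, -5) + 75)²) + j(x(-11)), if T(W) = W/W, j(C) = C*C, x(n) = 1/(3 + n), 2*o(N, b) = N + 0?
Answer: 350529/64 ≈ 5477.0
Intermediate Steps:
o(N, b) = N/2 (o(N, b) = (N + 0)/2 = N/2)
j(C) = C²
T(W) = 1
(T(2) + (o(-2, -5) + 75)²) + j(x(-11)) = (1 + ((½)*(-2) + 75)²) + (1/(3 - 11))² = (1 + (-1 + 75)²) + (1/(-8))² = (1 + 74²) + (-⅛)² = (1 + 5476) + 1/64 = 5477 + 1/64 = 350529/64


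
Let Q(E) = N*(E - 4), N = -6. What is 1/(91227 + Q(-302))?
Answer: 1/93063 ≈ 1.0745e-5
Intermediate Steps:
Q(E) = 24 - 6*E (Q(E) = -6*(E - 4) = -6*(-4 + E) = 24 - 6*E)
1/(91227 + Q(-302)) = 1/(91227 + (24 - 6*(-302))) = 1/(91227 + (24 + 1812)) = 1/(91227 + 1836) = 1/93063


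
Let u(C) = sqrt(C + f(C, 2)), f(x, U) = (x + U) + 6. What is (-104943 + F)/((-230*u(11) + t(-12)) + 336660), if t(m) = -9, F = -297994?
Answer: -85475201/71412923 - 175190*sqrt(30)/214238769 ≈ -1.2014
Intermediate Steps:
f(x, U) = 6 + U + x (f(x, U) = (U + x) + 6 = 6 + U + x)
u(C) = sqrt(8 + 2*C) (u(C) = sqrt(C + (6 + 2 + C)) = sqrt(C + (8 + C)) = sqrt(8 + 2*C))
(-104943 + F)/((-230*u(11) + t(-12)) + 336660) = (-104943 - 297994)/((-230*sqrt(8 + 2*11) - 9) + 336660) = -402937/((-230*sqrt(8 + 22) - 9) + 336660) = -402937/((-230*sqrt(30) - 9) + 336660) = -402937/((-9 - 230*sqrt(30)) + 336660) = -402937/(336651 - 230*sqrt(30))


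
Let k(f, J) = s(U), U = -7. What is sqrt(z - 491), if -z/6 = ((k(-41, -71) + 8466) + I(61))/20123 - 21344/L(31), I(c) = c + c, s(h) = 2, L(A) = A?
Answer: sqrt(1415520246631537)/623813 ≈ 60.312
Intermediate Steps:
I(c) = 2*c
k(f, J) = 2
z = 2575434132/623813 (z = -6*(((2 + 8466) + 2*61)/20123 - 21344/31) = -6*((8468 + 122)*(1/20123) - 21344*1/31) = -6*(8590*(1/20123) - 21344/31) = -6*(8590/20123 - 21344/31) = -6*(-429239022/623813) = 2575434132/623813 ≈ 4128.5)
sqrt(z - 491) = sqrt(2575434132/623813 - 491) = sqrt(2269141949/623813) = sqrt(1415520246631537)/623813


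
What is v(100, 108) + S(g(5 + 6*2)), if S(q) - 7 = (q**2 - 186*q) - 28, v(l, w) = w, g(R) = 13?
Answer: -2162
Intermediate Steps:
S(q) = -21 + q**2 - 186*q (S(q) = 7 + ((q**2 - 186*q) - 28) = 7 + (-28 + q**2 - 186*q) = -21 + q**2 - 186*q)
v(100, 108) + S(g(5 + 6*2)) = 108 + (-21 + 13**2 - 186*13) = 108 + (-21 + 169 - 2418) = 108 - 2270 = -2162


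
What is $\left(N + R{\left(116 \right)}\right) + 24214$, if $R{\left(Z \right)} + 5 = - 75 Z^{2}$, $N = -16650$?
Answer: $-1001641$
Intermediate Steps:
$R{\left(Z \right)} = -5 - 75 Z^{2}$
$\left(N + R{\left(116 \right)}\right) + 24214 = \left(-16650 - \left(5 + 75 \cdot 116^{2}\right)\right) + 24214 = \left(-16650 - 1009205\right) + 24214 = -1025855 + 24214 = -1001641$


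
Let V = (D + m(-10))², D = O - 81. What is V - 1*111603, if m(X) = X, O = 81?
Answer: -111503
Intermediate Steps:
D = 0 (D = 81 - 81 = 0)
V = 100 (V = (0 - 10)² = (-10)² = 100)
V - 1*111603 = 100 - 1*111603 = 100 - 111603 = -111503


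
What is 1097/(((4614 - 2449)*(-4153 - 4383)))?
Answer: -1097/18480440 ≈ -5.9360e-5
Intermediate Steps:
1097/(((4614 - 2449)*(-4153 - 4383))) = 1097/((2165*(-8536))) = 1097/(-18480440) = 1097*(-1/18480440) = -1097/18480440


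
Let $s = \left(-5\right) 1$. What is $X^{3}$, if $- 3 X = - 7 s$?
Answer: $- \frac{42875}{27} \approx -1588.0$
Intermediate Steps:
$s = -5$
$X = - \frac{35}{3}$ ($X = - \frac{\left(-7\right) \left(-5\right)}{3} = \left(- \frac{1}{3}\right) 35 = - \frac{35}{3} \approx -11.667$)
$X^{3} = \left(- \frac{35}{3}\right)^{3} = - \frac{42875}{27}$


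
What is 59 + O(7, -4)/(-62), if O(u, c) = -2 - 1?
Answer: 3661/62 ≈ 59.048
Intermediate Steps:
O(u, c) = -3
59 + O(7, -4)/(-62) = 59 - 3/(-62) = 59 - 1/62*(-3) = 59 + 3/62 = 3661/62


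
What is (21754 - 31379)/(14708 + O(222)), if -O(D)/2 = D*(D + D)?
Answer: 9625/182428 ≈ 0.052761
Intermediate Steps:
O(D) = -4*D**2 (O(D) = -2*D*(D + D) = -2*D*2*D = -4*D**2)
(21754 - 31379)/(14708 + O(222)) = (21754 - 31379)/(14708 - 4*222**2) = -9625/(14708 - 4*49284) = -9625/(14708 - 197136) = -9625/(-182428) = -9625*(-1/182428) = 9625/182428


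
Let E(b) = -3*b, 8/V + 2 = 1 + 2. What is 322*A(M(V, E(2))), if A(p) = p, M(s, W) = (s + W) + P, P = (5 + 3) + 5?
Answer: 4830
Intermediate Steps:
V = 8 (V = 8/(-2 + (1 + 2)) = 8/(-2 + 3) = 8/1 = 8*1 = 8)
P = 13 (P = 8 + 5 = 13)
M(s, W) = 13 + W + s (M(s, W) = (s + W) + 13 = (W + s) + 13 = 13 + W + s)
322*A(M(V, E(2))) = 322*(13 - 3*2 + 8) = 322*(13 - 6 + 8) = 322*15 = 4830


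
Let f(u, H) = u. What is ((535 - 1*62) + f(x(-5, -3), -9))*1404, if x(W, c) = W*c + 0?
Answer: 685152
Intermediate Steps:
x(W, c) = W*c
((535 - 1*62) + f(x(-5, -3), -9))*1404 = ((535 - 1*62) - 5*(-3))*1404 = ((535 - 62) + 15)*1404 = (473 + 15)*1404 = 488*1404 = 685152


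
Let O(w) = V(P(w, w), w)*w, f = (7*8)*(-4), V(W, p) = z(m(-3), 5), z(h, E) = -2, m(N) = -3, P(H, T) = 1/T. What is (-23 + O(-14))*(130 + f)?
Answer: -470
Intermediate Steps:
V(W, p) = -2
f = -224 (f = 56*(-4) = -224)
O(w) = -2*w
(-23 + O(-14))*(130 + f) = (-23 - 2*(-14))*(130 - 224) = (-23 + 28)*(-94) = 5*(-94) = -470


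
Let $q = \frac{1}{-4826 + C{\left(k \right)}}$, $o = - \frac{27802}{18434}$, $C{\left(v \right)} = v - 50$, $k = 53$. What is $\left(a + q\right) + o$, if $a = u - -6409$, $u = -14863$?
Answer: $- \frac{28913670158}{3419507} \approx -8455.5$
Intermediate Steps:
$C{\left(v \right)} = -50 + v$
$o = - \frac{13901}{9217}$ ($o = \left(-27802\right) \frac{1}{18434} = - \frac{13901}{9217} \approx -1.5082$)
$q = - \frac{1}{4823}$ ($q = \frac{1}{-4826 + \left(-50 + 53\right)} = \frac{1}{-4826 + 3} = \frac{1}{-4823} = - \frac{1}{4823} \approx -0.00020734$)
$a = -8454$ ($a = -14863 - -6409 = -14863 + 6409 = -8454$)
$\left(a + q\right) + o = \left(-8454 - \frac{1}{4823}\right) - \frac{13901}{9217} = - \frac{40773643}{4823} - \frac{13901}{9217} = - \frac{28913670158}{3419507}$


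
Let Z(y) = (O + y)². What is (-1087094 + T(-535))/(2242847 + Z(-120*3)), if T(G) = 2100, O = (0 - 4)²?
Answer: -1084994/2361183 ≈ -0.45951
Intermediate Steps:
O = 16 (O = (-4)² = 16)
Z(y) = (16 + y)²
(-1087094 + T(-535))/(2242847 + Z(-120*3)) = (-1087094 + 2100)/(2242847 + (16 - 120*3)²) = -1084994/(2242847 + (16 - 360)²) = -1084994/(2242847 + (-344)²) = -1084994/(2242847 + 118336) = -1084994/2361183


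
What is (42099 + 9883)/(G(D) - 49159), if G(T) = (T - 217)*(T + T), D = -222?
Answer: 51982/145757 ≈ 0.35663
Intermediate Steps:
G(T) = 2*T*(-217 + T) (G(T) = (-217 + T)*(2*T) = 2*T*(-217 + T))
(42099 + 9883)/(G(D) - 49159) = (42099 + 9883)/(2*(-222)*(-217 - 222) - 49159) = 51982/(2*(-222)*(-439) - 49159) = 51982/(194916 - 49159) = 51982/145757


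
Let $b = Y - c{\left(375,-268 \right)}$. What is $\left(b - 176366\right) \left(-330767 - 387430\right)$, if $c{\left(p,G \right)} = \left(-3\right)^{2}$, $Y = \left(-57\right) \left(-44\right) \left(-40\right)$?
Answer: $198721518915$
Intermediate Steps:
$Y = -100320$ ($Y = 2508 \left(-40\right) = -100320$)
$c{\left(p,G \right)} = 9$
$b = -100329$ ($b = -100320 - 9 = -100329$)
$\left(b - 176366\right) \left(-330767 - 387430\right) = \left(-100329 - 176366\right) \left(-330767 - 387430\right) = \left(-276695\right) \left(-718197\right) = 198721518915$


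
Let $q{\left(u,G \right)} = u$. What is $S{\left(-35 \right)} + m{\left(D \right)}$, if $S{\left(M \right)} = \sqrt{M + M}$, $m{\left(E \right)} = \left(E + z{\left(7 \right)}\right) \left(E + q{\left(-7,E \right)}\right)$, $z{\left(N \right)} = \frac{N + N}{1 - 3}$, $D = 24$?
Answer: $289 + i \sqrt{70} \approx 289.0 + 8.3666 i$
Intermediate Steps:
$z{\left(N \right)} = - N$ ($z{\left(N \right)} = \frac{2 N}{-2} = 2 N \left(- \frac{1}{2}\right) = - N$)
$m{\left(E \right)} = \left(-7 + E\right)^{2}$ ($m{\left(E \right)} = \left(E - 7\right) \left(E - 7\right) = \left(E - 7\right) \left(-7 + E\right) = \left(-7 + E\right) \left(-7 + E\right) = \left(-7 + E\right)^{2}$)
$S{\left(M \right)} = \sqrt{2} \sqrt{M}$ ($S{\left(M \right)} = \sqrt{2 M} = \sqrt{2} \sqrt{M}$)
$S{\left(-35 \right)} + m{\left(D \right)} = \sqrt{2} \sqrt{-35} + \left(49 + 24^{2} - 336\right) = \sqrt{2} i \sqrt{35} + \left(49 + 576 - 336\right) = i \sqrt{70} + 289 = 289 + i \sqrt{70}$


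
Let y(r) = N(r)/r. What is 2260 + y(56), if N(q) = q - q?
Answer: 2260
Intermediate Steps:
N(q) = 0
y(r) = 0 (y(r) = 0/r = 0)
2260 + y(56) = 2260 + 0 = 2260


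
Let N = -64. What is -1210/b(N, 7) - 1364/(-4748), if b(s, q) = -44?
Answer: 65967/2374 ≈ 27.787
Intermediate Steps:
-1210/b(N, 7) - 1364/(-4748) = -1210/(-44) - 1364/(-4748) = -1210*(-1/44) - 1364*(-1/4748) = 55/2 + 341/1187 = 65967/2374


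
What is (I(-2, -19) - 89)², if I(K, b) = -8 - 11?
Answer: 11664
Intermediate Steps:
I(K, b) = -19
(I(-2, -19) - 89)² = (-19 - 89)² = (-108)² = 11664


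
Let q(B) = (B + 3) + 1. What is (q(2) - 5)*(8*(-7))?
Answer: -56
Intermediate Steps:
q(B) = 4 + B (q(B) = (3 + B) + 1 = 4 + B)
(q(2) - 5)*(8*(-7)) = ((4 + 2) - 5)*(8*(-7)) = (6 - 5)*(-56) = 1*(-56) = -56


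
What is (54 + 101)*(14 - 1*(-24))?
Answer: 5890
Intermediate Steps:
(54 + 101)*(14 - 1*(-24)) = 155*(14 + 24) = 155*38 = 5890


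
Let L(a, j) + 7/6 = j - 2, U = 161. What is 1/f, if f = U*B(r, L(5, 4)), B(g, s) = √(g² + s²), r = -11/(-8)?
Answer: 24*√1489/239729 ≈ 0.0038631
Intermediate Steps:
L(a, j) = -19/6 + j (L(a, j) = -7/6 + (j - 2) = -7/6 + (-2 + j) = -19/6 + j)
r = 11/8 (r = -11*(-⅛) = 11/8 ≈ 1.3750)
f = 161*√1489/24 (f = 161*√((11/8)² + (-19/6 + 4)²) = 161*√(121/64 + (⅚)²) = 161*√(121/64 + 25/36) = 161*√(1489/576) = 161*(√1489/24) = 161*√1489/24 ≈ 258.86)
1/f = 1/(161*√1489/24) = 24*√1489/239729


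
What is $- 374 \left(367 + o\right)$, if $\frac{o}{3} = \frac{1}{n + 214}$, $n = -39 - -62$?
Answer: $- \frac{10843756}{79} \approx -1.3726 \cdot 10^{5}$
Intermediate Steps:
$n = 23$ ($n = -39 + 62 = 23$)
$o = \frac{1}{79}$ ($o = \frac{3}{23 + 214} = \frac{3}{237} = 3 \cdot \frac{1}{237} = \frac{1}{79} \approx 0.012658$)
$- 374 \left(367 + o\right) = - 374 \left(367 + \frac{1}{79}\right) = \left(-374\right) \frac{28994}{79} = - \frac{10843756}{79}$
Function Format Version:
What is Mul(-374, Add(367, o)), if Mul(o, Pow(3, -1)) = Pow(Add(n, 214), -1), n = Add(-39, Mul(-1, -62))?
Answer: Rational(-10843756, 79) ≈ -1.3726e+5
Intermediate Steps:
n = 23 (n = Add(-39, 62) = 23)
o = Rational(1, 79) (o = Mul(3, Pow(Add(23, 214), -1)) = Mul(3, Pow(237, -1)) = Mul(3, Rational(1, 237)) = Rational(1, 79) ≈ 0.012658)
Mul(-374, Add(367, o)) = Mul(-374, Add(367, Rational(1, 79))) = Mul(-374, Rational(28994, 79)) = Rational(-10843756, 79)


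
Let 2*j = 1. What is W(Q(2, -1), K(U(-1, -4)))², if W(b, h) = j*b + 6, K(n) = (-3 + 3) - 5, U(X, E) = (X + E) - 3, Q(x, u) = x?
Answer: 49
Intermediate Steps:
j = ½ (j = (½)*1 = ½ ≈ 0.50000)
U(X, E) = -3 + E + X (U(X, E) = (E + X) - 3 = -3 + E + X)
K(n) = -5 (K(n) = 0 - 5 = -5)
W(b, h) = 6 + b/2 (W(b, h) = b/2 + 6 = 6 + b/2)
W(Q(2, -1), K(U(-1, -4)))² = (6 + (½)*2)² = (6 + 1)² = 7² = 49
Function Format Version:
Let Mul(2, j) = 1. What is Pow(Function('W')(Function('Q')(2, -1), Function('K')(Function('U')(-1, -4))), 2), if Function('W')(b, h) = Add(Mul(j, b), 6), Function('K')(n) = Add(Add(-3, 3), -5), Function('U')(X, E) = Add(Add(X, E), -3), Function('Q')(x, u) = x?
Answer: 49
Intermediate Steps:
j = Rational(1, 2) (j = Mul(Rational(1, 2), 1) = Rational(1, 2) ≈ 0.50000)
Function('U')(X, E) = Add(-3, E, X) (Function('U')(X, E) = Add(Add(E, X), -3) = Add(-3, E, X))
Function('K')(n) = -5 (Function('K')(n) = Add(0, -5) = -5)
Function('W')(b, h) = Add(6, Mul(Rational(1, 2), b)) (Function('W')(b, h) = Add(Mul(Rational(1, 2), b), 6) = Add(6, Mul(Rational(1, 2), b)))
Pow(Function('W')(Function('Q')(2, -1), Function('K')(Function('U')(-1, -4))), 2) = Pow(Add(6, Mul(Rational(1, 2), 2)), 2) = Pow(Add(6, 1), 2) = Pow(7, 2) = 49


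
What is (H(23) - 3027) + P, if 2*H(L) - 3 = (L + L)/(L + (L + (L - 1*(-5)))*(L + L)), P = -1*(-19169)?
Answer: 3325563/206 ≈ 16144.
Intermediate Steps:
P = 19169
H(L) = 3/2 + L/(L + 2*L*(5 + 2*L)) (H(L) = 3/2 + ((L + L)/(L + (L + (L - 1*(-5)))*(L + L)))/2 = 3/2 + ((2*L)/(L + (L + (L + 5))*(2*L)))/2 = 3/2 + ((2*L)/(L + (L + (5 + L))*(2*L)))/2 = 3/2 + ((2*L)/(L + (5 + 2*L)*(2*L)))/2 = 3/2 + ((2*L)/(L + 2*L*(5 + 2*L)))/2 = 3/2 + (2*L/(L + 2*L*(5 + 2*L)))/2 = 3/2 + L/(L + 2*L*(5 + 2*L)))
(H(23) - 3027) + P = ((35 + 12*23)/(2*(11 + 4*23)) - 3027) + 19169 = ((35 + 276)/(2*(11 + 92)) - 3027) + 19169 = ((½)*311/103 - 3027) + 19169 = ((½)*(1/103)*311 - 3027) + 19169 = (311/206 - 3027) + 19169 = -623251/206 + 19169 = 3325563/206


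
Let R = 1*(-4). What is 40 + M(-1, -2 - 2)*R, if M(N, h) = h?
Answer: 56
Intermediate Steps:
R = -4
40 + M(-1, -2 - 2)*R = 40 + (-2 - 2)*(-4) = 40 - 4*(-4) = 40 + 16 = 56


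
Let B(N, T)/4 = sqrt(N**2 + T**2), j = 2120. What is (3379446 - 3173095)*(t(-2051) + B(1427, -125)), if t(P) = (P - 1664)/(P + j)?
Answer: -766593965/69 + 825404*sqrt(2051954) ≈ 1.1713e+9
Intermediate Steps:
t(P) = (-1664 + P)/(2120 + P) (t(P) = (P - 1664)/(P + 2120) = (-1664 + P)/(2120 + P))
B(N, T) = 4*sqrt(N**2 + T**2)
(3379446 - 3173095)*(t(-2051) + B(1427, -125)) = (3379446 - 3173095)*((-1664 - 2051)/(2120 - 2051) + 4*sqrt(1427**2 + (-125)**2)) = 206351*(-3715/69 + 4*sqrt(2036329 + 15625)) = 206351*((1/69)*(-3715) + 4*sqrt(2051954)) = 206351*(-3715/69 + 4*sqrt(2051954)) = -766593965/69 + 825404*sqrt(2051954)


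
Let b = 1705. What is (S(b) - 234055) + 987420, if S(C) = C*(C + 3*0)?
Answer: 3660390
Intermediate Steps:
S(C) = C**2 (S(C) = C*(C + 0) = C*C = C**2)
(S(b) - 234055) + 987420 = (1705**2 - 234055) + 987420 = (2907025 - 234055) + 987420 = 2672970 + 987420 = 3660390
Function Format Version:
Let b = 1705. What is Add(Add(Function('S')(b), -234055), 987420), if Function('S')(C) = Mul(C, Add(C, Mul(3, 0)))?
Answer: 3660390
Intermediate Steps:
Function('S')(C) = Pow(C, 2) (Function('S')(C) = Mul(C, Add(C, 0)) = Mul(C, C) = Pow(C, 2))
Add(Add(Function('S')(b), -234055), 987420) = Add(Add(Pow(1705, 2), -234055), 987420) = Add(Add(2907025, -234055), 987420) = Add(2672970, 987420) = 3660390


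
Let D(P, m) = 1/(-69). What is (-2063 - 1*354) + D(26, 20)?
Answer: -166774/69 ≈ -2417.0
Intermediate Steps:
D(P, m) = -1/69
(-2063 - 1*354) + D(26, 20) = (-2063 - 1*354) - 1/69 = (-2063 - 354) - 1/69 = -2417 - 1/69 = -166774/69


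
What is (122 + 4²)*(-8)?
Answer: -1104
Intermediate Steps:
(122 + 4²)*(-8) = (122 + 16)*(-8) = 138*(-8) = -1104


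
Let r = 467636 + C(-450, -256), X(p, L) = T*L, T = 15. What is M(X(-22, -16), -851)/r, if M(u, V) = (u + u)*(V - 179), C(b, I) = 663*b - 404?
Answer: 82400/28147 ≈ 2.9275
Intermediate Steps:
X(p, L) = 15*L
C(b, I) = -404 + 663*b
M(u, V) = 2*u*(-179 + V) (M(u, V) = (2*u)*(-179 + V) = 2*u*(-179 + V))
r = 168882 (r = 467636 + (-404 + 663*(-450)) = 467636 + (-404 - 298350) = 467636 - 298754 = 168882)
M(X(-22, -16), -851)/r = (2*(15*(-16))*(-179 - 851))/168882 = (2*(-240)*(-1030))*(1/168882) = 494400*(1/168882) = 82400/28147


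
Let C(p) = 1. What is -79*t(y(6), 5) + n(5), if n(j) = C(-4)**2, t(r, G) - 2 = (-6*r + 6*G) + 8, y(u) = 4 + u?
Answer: 1581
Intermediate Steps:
t(r, G) = 10 - 6*r + 6*G (t(r, G) = 2 + ((-6*r + 6*G) + 8) = 2 + (8 - 6*r + 6*G) = 10 - 6*r + 6*G)
n(j) = 1 (n(j) = 1**2 = 1)
-79*t(y(6), 5) + n(5) = -79*(10 - 6*(4 + 6) + 6*5) + 1 = -79*(10 - 6*10 + 30) + 1 = -79*(10 - 60 + 30) + 1 = -79*(-20) + 1 = 1580 + 1 = 1581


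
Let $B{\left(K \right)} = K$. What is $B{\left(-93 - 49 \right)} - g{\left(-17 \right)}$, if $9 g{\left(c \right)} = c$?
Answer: $- \frac{1261}{9} \approx -140.11$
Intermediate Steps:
$g{\left(c \right)} = \frac{c}{9}$
$B{\left(-93 - 49 \right)} - g{\left(-17 \right)} = \left(-93 - 49\right) - \frac{1}{9} \left(-17\right) = \left(-93 - 49\right) - - \frac{17}{9} = -142 + \frac{17}{9} = - \frac{1261}{9}$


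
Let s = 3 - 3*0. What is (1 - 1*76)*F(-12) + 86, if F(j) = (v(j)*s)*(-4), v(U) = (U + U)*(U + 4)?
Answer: 172886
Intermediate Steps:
s = 3 (s = 3 + 0 = 3)
v(U) = 2*U*(4 + U) (v(U) = (2*U)*(4 + U) = 2*U*(4 + U))
F(j) = -24*j*(4 + j) (F(j) = ((2*j*(4 + j))*3)*(-4) = (6*j*(4 + j))*(-4) = -24*j*(4 + j))
(1 - 1*76)*F(-12) + 86 = (1 - 1*76)*(-24*(-12)*(4 - 12)) + 86 = (1 - 76)*(-24*(-12)*(-8)) + 86 = -75*(-2304) + 86 = 172800 + 86 = 172886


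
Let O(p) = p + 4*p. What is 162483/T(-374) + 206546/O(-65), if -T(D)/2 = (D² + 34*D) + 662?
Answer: -52855052599/83084300 ≈ -636.16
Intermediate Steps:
T(D) = -1324 - 68*D - 2*D² (T(D) = -2*((D² + 34*D) + 662) = -2*(662 + D² + 34*D) = -1324 - 68*D - 2*D²)
O(p) = 5*p
162483/T(-374) + 206546/O(-65) = 162483/(-1324 - 68*(-374) - 2*(-374)²) + 206546/((5*(-65))) = 162483/(-1324 + 25432 - 2*139876) + 206546/(-325) = 162483/(-1324 + 25432 - 279752) + 206546*(-1/325) = 162483/(-255644) - 206546/325 = 162483*(-1/255644) - 206546/325 = -162483/255644 - 206546/325 = -52855052599/83084300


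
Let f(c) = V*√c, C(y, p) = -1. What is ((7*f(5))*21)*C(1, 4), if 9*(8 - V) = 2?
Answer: -3430*√5/3 ≈ -2556.6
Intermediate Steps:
V = 70/9 (V = 8 - ⅑*2 = 8 - 2/9 = 70/9 ≈ 7.7778)
f(c) = 70*√c/9
((7*f(5))*21)*C(1, 4) = ((7*(70*√5/9))*21)*(-1) = ((490*√5/9)*21)*(-1) = (3430*√5/3)*(-1) = -3430*√5/3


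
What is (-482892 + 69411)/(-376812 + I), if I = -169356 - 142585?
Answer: 413481/688753 ≈ 0.60033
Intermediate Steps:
I = -311941
(-482892 + 69411)/(-376812 + I) = (-482892 + 69411)/(-376812 - 311941) = -413481/(-688753) = -413481*(-1/688753) = 413481/688753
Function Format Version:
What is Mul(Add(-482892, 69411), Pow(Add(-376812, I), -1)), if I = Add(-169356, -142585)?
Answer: Rational(413481, 688753) ≈ 0.60033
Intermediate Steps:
I = -311941
Mul(Add(-482892, 69411), Pow(Add(-376812, I), -1)) = Mul(Add(-482892, 69411), Pow(Add(-376812, -311941), -1)) = Mul(-413481, Pow(-688753, -1)) = Mul(-413481, Rational(-1, 688753)) = Rational(413481, 688753)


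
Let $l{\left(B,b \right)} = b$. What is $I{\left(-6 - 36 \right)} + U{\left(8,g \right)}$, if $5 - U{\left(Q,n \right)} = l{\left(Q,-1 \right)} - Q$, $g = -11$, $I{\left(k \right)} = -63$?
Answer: $-49$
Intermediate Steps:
$U{\left(Q,n \right)} = 6 + Q$ ($U{\left(Q,n \right)} = 5 - \left(-1 - Q\right) = 5 + \left(1 + Q\right) = 6 + Q$)
$I{\left(-6 - 36 \right)} + U{\left(8,g \right)} = -63 + \left(6 + 8\right) = -63 + 14 = -49$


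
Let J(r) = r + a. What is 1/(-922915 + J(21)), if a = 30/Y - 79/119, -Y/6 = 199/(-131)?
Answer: -23681/21854990590 ≈ -1.0836e-6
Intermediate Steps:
Y = 1194/131 (Y = -1194/(-131) = -1194*(-1)/131 = -6*(-199/131) = 1194/131 ≈ 9.1145)
a = 62224/23681 (a = 30/(1194/131) - 79/119 = 30*(131/1194) - 79*1/119 = 655/199 - 79/119 = 62224/23681 ≈ 2.6276)
J(r) = 62224/23681 + r (J(r) = r + 62224/23681 = 62224/23681 + r)
1/(-922915 + J(21)) = 1/(-922915 + (62224/23681 + 21)) = 1/(-922915 + 559525/23681) = 1/(-21854990590/23681) = -23681/21854990590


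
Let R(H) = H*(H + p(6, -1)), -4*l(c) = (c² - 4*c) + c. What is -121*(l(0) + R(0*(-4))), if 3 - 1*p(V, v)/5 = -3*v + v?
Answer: 0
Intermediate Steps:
l(c) = -c²/4 + 3*c/4 (l(c) = -((c² - 4*c) + c)/4 = -(c² - 3*c)/4 = -c²/4 + 3*c/4)
p(V, v) = 15 + 10*v (p(V, v) = 15 - 5*(-3*v + v) = 15 - (-10)*v = 15 + 10*v)
R(H) = H*(5 + H) (R(H) = H*(H + (15 + 10*(-1))) = H*(H + (15 - 10)) = H*(H + 5) = H*(5 + H))
-121*(l(0) + R(0*(-4))) = -121*((¼)*0*(3 - 1*0) + (0*(-4))*(5 + 0*(-4))) = -121*((¼)*0*(3 + 0) + 0*(5 + 0)) = -121*((¼)*0*3 + 0*5) = -121*(0 + 0) = -121*0 = 0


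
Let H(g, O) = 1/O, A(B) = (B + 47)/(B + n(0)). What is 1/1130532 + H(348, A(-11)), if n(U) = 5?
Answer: -62807/376844 ≈ -0.16667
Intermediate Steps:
A(B) = (47 + B)/(5 + B) (A(B) = (B + 47)/(B + 5) = (47 + B)/(5 + B))
1/1130532 + H(348, A(-11)) = 1/1130532 + 1/((47 - 11)/(5 - 11)) = 1/1130532 + 1/(36/(-6)) = 1/1130532 + 1/(-⅙*36) = 1/1130532 + 1/(-6) = 1/1130532 - ⅙ = -62807/376844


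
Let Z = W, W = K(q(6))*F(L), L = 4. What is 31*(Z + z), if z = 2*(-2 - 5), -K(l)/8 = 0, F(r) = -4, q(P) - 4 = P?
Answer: -434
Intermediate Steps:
q(P) = 4 + P
K(l) = 0 (K(l) = -8*0 = 0)
z = -14 (z = 2*(-7) = -14)
W = 0 (W = 0*(-4) = 0)
Z = 0
31*(Z + z) = 31*(0 - 14) = 31*(-14) = -434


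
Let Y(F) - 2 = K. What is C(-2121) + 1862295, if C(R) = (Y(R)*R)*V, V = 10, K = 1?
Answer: 1798665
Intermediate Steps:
Y(F) = 3 (Y(F) = 2 + 1 = 3)
C(R) = 30*R (C(R) = (3*R)*10 = 30*R)
C(-2121) + 1862295 = 30*(-2121) + 1862295 = -63630 + 1862295 = 1798665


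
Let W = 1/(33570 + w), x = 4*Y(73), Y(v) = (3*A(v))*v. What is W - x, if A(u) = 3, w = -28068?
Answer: -14459255/5502 ≈ -2628.0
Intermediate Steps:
Y(v) = 9*v (Y(v) = (3*3)*v = 9*v)
x = 2628 (x = 4*(9*73) = 4*657 = 2628)
W = 1/5502 (W = 1/(33570 - 28068) = 1/5502 ≈ 0.00018175)
W - x = 1/5502 - 1*2628 = 1/5502 - 2628 = -14459255/5502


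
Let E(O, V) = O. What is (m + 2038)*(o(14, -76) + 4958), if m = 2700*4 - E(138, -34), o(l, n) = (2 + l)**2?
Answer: 66217800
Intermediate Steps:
m = 10662 (m = 2700*4 - 1*138 = 10800 - 138 = 10662)
(m + 2038)*(o(14, -76) + 4958) = (10662 + 2038)*((2 + 14)**2 + 4958) = 12700*(16**2 + 4958) = 12700*(256 + 4958) = 12700*5214 = 66217800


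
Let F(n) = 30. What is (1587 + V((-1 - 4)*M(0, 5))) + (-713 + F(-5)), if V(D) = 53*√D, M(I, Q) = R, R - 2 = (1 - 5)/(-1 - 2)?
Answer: 904 + 265*I*√6/3 ≈ 904.0 + 216.37*I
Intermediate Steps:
R = 10/3 (R = 2 + (1 - 5)/(-1 - 2) = 2 - 4/(-3) = 2 - 4*(-⅓) = 2 + 4/3 = 10/3 ≈ 3.3333)
M(I, Q) = 10/3
(1587 + V((-1 - 4)*M(0, 5))) + (-713 + F(-5)) = (1587 + 53*√((-1 - 4)*(10/3))) + (-713 + 30) = (1587 + 53*√(-5*10/3)) - 683 = (1587 + 53*√(-50/3)) - 683 = (1587 + 53*(5*I*√6/3)) - 683 = (1587 + 265*I*√6/3) - 683 = 904 + 265*I*√6/3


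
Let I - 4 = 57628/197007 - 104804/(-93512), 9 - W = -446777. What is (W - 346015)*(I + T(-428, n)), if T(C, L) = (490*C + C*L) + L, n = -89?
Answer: -79693735059839867197/4605629646 ≈ -1.7304e+10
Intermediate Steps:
W = 446786 (W = 9 - 1*(-446777) = 9 + 446777 = 446786)
I = 24931526375/4605629646 (I = 4 + (57628/197007 - 104804/(-93512)) = 4 + (57628*(1/197007) - 104804*(-1/93512)) = 4 + (57628/197007 + 26201/23378) = 4 + 6509007791/4605629646 = 24931526375/4605629646 ≈ 5.4133)
T(C, L) = L + 490*C + C*L
(W - 346015)*(I + T(-428, n)) = (446786 - 346015)*(24931526375/4605629646 + (-89 + 490*(-428) - 428*(-89))) = 100771*(24931526375/4605629646 + (-89 - 209720 + 38092)) = 100771*(24931526375/4605629646 - 171717) = 100771*(-790839974395807/4605629646) = -79693735059839867197/4605629646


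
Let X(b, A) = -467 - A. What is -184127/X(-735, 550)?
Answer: 184127/1017 ≈ 181.05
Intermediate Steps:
-184127/X(-735, 550) = -184127/(-467 - 1*550) = -184127/(-467 - 550) = -184127/(-1017) = -184127*(-1/1017) = 184127/1017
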